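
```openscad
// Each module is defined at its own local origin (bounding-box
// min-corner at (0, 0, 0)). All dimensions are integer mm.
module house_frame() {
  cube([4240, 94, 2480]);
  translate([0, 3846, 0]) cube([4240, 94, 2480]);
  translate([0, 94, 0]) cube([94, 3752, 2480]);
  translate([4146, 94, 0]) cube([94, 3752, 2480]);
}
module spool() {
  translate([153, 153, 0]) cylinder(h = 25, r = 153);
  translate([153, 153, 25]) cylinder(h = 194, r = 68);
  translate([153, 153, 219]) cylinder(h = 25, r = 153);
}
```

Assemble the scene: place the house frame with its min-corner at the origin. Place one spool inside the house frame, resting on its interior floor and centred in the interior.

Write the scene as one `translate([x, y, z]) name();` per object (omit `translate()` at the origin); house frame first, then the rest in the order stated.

house_frame();
translate([1967, 1817, 0]) spool();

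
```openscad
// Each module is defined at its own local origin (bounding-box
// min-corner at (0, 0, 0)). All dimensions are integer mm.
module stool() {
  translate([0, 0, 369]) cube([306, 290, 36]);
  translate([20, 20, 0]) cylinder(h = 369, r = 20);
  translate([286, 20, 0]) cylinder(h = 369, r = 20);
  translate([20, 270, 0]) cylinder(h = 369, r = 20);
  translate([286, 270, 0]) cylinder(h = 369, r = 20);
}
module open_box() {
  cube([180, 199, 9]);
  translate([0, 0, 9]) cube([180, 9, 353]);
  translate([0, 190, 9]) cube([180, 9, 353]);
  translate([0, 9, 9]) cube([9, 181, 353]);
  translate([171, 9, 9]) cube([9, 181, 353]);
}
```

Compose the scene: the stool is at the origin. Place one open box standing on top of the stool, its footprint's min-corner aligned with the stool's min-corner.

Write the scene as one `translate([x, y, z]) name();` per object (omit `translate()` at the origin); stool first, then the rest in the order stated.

stool();
translate([0, 0, 405]) open_box();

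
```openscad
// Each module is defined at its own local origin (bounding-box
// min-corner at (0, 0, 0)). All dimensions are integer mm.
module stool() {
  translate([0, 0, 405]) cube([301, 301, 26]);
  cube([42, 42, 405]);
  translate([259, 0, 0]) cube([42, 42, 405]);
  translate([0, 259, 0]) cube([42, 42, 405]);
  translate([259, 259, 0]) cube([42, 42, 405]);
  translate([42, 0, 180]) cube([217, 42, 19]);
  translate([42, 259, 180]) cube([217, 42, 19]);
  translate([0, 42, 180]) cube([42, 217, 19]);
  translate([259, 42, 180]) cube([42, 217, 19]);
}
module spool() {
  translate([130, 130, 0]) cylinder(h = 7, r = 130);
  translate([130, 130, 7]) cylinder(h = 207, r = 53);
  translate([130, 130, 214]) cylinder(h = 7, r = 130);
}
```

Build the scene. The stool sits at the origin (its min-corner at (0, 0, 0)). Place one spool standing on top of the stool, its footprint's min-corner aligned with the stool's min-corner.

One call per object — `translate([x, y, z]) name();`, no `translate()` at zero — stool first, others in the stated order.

stool();
translate([0, 0, 431]) spool();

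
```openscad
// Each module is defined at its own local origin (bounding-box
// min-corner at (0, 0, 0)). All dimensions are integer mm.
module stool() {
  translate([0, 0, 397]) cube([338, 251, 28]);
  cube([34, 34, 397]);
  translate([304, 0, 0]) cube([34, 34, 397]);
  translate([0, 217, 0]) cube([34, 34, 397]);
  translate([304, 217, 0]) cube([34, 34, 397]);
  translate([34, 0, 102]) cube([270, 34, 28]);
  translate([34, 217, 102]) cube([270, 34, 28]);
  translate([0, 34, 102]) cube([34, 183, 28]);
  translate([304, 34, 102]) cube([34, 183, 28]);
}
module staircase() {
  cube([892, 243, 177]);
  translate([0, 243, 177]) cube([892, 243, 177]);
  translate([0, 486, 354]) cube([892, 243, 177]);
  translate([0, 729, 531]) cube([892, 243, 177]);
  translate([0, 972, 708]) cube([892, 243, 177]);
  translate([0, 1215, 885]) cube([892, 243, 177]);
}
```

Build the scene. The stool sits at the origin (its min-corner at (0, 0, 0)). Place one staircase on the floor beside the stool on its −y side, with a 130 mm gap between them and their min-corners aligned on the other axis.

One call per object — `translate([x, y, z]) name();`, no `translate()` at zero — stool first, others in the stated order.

stool();
translate([0, -1588, 0]) staircase();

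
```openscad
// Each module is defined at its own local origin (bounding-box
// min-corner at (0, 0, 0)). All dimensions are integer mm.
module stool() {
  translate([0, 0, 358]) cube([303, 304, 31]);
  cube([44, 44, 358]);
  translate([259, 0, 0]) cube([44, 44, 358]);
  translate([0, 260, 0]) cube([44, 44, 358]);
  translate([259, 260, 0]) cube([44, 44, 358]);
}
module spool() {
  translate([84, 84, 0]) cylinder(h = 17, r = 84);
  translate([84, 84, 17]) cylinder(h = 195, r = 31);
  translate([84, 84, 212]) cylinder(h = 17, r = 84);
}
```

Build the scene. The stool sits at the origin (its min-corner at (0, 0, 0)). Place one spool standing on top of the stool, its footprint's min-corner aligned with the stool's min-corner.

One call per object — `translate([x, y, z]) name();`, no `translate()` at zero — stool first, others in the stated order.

stool();
translate([0, 0, 389]) spool();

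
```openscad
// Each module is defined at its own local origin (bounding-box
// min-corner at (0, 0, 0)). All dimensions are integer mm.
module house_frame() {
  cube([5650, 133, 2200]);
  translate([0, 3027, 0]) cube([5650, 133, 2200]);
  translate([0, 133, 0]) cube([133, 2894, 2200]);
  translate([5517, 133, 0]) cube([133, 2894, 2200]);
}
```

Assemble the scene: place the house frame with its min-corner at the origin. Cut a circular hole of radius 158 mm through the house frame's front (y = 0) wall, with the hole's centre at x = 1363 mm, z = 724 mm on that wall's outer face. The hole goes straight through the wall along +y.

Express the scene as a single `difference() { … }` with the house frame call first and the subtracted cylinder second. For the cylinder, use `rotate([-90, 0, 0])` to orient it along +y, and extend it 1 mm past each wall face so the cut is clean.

difference() {
  house_frame();
  translate([1363, -1, 724]) rotate([-90, 0, 0]) cylinder(h = 135, r = 158);
}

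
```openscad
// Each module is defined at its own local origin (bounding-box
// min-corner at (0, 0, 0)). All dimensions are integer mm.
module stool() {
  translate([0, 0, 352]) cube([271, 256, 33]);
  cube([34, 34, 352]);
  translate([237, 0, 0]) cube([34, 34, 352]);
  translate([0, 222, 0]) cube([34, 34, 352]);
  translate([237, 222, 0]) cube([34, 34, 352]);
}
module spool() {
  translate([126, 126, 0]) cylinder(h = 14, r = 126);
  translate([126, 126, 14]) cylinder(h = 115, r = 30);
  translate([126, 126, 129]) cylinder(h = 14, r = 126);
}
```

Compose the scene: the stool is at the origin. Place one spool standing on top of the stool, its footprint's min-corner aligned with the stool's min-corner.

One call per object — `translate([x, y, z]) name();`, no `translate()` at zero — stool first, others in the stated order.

stool();
translate([0, 0, 385]) spool();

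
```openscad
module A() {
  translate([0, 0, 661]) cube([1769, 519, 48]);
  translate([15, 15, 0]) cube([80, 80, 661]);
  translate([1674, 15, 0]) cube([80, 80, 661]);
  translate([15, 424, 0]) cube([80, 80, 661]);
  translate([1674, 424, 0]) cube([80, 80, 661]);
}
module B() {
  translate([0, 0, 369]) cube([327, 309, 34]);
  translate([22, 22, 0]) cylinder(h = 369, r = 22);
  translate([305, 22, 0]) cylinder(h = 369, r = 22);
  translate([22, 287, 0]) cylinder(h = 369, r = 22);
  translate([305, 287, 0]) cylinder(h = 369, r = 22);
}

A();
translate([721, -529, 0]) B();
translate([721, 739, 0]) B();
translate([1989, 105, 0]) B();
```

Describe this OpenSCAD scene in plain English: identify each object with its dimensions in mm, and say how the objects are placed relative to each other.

A is a table with a 1769×519 mm rectangular top, 48 mm thick, top surface at z = 709 mm, supported by four 80×80 mm square legs, each inset 15 mm from the nearest pair of top edges, running from the floor.

B is a four-legged stool. The seat is 327×309 mm, 34 mm thick, top at z = 403 mm. It stands on four round legs, each 44 mm in diameter, from z = 0 to the seat underside, each leg's axis is inset half a diameter from the nearest pair of seat edges (so the leg's bounding box is flush with the corner).

Three stools sit around the table at the −y, +y, +x sides.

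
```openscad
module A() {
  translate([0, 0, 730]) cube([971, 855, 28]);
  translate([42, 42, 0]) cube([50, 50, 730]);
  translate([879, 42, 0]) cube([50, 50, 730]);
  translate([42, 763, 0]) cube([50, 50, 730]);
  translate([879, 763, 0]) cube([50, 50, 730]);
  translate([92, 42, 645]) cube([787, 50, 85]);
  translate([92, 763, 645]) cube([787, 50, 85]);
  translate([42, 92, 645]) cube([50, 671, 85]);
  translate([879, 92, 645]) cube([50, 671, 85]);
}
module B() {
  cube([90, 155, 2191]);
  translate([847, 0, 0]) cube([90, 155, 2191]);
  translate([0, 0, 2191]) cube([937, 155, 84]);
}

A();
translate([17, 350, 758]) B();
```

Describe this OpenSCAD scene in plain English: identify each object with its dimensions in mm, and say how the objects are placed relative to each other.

A is a rectangular dining table. The top is 971×855×28 mm with its upper surface at z = 758 mm. It stands on four 50×50 mm square legs, each inset 42 mm from the nearest pair of top edges, running from the floor to the underside of the top. Four apron rails, 50 mm thick and 85 mm tall, run between adjacent legs with their top edges flush with the underside of the top and their outer faces flush with the legs' outer faces.

B is a door frame. The clear opening is 757 mm wide and 2191 mm high. Two 90 mm wide jambs, 155 mm deep, stand either side of the opening from the floor to the top of the opening. A 84 mm thick head sits across the top of both jambs, spanning the full outside width of the frame.

The door frame is on top of the table, centred.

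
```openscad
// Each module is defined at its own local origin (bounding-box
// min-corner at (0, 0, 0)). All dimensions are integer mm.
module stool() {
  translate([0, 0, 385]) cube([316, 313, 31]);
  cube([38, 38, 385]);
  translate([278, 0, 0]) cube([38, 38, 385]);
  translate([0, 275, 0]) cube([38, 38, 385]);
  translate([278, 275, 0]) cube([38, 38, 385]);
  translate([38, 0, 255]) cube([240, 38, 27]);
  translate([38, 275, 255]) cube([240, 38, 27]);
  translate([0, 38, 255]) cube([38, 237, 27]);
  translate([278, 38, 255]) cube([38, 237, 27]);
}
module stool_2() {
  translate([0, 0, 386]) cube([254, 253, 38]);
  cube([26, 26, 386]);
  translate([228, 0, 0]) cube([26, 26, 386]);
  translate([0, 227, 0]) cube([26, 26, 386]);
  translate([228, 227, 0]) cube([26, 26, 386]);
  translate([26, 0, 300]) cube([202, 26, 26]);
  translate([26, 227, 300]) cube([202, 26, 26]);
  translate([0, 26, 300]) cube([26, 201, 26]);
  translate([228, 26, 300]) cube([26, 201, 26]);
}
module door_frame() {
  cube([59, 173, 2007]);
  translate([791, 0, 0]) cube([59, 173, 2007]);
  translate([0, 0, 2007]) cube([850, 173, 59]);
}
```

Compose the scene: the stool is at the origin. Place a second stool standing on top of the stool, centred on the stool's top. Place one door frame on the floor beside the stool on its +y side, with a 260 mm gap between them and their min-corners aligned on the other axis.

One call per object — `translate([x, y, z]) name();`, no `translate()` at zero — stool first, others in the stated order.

stool();
translate([31, 30, 416]) stool_2();
translate([0, 573, 0]) door_frame();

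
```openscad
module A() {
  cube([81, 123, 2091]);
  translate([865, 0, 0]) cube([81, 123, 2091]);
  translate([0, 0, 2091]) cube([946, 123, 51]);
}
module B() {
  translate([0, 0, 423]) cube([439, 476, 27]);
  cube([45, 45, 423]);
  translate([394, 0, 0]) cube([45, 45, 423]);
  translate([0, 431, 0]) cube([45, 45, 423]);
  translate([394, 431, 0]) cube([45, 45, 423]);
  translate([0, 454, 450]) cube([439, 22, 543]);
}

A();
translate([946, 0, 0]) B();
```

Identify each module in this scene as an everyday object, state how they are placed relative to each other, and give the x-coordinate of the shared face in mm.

The door frame's +x face and the chair's −x face are both at x = 946 mm.

A is a door frame. B is a chair. The chair is against the door frame's +x side, with their −y faces flush. The x-coordinate of the shared face is 946 mm.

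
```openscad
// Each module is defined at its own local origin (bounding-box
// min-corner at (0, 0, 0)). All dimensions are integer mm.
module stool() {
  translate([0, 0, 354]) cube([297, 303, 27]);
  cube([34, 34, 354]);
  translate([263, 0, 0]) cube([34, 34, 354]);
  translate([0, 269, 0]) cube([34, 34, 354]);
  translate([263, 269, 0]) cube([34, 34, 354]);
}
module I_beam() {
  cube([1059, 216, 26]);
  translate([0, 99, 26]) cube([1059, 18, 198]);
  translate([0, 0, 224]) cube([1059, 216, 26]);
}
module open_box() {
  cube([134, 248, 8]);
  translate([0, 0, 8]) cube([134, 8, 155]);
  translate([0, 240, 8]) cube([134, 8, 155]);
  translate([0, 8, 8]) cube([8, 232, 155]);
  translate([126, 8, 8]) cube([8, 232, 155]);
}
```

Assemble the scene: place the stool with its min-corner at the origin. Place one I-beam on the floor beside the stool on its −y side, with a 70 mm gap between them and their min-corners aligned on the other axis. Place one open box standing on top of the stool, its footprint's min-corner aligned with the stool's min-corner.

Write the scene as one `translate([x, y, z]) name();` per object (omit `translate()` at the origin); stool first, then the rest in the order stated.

stool();
translate([0, -286, 0]) I_beam();
translate([0, 0, 381]) open_box();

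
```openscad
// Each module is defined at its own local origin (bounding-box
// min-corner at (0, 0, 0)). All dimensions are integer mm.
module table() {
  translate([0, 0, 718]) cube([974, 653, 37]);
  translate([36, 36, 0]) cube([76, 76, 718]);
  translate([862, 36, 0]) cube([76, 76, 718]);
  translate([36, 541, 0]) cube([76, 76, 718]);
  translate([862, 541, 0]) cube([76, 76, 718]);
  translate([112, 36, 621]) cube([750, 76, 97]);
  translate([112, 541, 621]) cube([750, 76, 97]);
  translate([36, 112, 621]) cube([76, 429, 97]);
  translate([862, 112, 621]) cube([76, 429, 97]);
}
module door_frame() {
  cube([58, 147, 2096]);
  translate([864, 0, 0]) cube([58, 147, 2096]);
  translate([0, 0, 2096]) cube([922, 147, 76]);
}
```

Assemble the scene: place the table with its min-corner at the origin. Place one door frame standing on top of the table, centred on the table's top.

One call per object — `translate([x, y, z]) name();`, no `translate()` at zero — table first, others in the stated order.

table();
translate([26, 253, 755]) door_frame();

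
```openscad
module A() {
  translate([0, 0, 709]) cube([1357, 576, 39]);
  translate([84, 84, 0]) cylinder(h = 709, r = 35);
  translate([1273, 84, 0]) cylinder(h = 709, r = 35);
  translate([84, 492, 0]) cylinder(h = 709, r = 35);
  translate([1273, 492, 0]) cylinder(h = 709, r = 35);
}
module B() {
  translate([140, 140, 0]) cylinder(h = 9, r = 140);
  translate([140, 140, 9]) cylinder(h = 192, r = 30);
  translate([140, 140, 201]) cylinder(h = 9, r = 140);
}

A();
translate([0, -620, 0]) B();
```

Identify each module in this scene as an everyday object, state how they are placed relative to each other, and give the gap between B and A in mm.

The spool's nearest face is 340 mm from the table's −y face.

A is a table. B is a spool. The spool is on the floor beside the table on its −y side. The gap between the spool and the table is 340 mm.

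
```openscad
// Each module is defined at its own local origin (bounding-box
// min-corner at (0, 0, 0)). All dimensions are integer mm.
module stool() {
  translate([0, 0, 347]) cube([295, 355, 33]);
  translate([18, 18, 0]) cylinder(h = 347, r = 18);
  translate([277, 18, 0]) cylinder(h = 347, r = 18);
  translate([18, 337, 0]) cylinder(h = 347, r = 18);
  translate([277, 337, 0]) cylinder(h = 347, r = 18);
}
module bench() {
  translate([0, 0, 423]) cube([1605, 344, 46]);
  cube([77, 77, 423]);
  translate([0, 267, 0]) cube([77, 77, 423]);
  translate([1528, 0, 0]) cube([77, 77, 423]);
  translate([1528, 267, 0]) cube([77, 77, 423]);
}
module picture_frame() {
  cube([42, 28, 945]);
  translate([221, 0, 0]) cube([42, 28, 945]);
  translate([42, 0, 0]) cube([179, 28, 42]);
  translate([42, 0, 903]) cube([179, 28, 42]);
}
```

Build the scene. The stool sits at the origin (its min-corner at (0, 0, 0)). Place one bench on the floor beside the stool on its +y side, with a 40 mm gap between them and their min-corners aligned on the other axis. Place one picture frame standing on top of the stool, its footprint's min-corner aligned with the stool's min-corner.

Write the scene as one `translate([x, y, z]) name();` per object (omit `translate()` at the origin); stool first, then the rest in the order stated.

stool();
translate([0, 395, 0]) bench();
translate([0, 0, 380]) picture_frame();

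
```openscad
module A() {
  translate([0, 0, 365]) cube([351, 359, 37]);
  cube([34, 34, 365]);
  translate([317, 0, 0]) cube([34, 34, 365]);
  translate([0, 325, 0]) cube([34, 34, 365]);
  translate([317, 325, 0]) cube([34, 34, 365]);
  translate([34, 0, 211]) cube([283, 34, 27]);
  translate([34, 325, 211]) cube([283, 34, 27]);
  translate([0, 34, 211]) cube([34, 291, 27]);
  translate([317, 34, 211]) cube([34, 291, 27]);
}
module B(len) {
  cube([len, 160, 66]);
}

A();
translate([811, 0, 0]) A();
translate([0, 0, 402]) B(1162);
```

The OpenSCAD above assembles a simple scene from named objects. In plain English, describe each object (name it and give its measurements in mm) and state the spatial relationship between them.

A is a simple wooden stool: a rectangular seat 351 mm (x) by 359 mm (y), 37 mm thick, top face at z = 402 mm, on four square legs, each 34×34 mm in cross-section. The legs rest on z = 0, each flush with a corner of the seat. Four stretchers, 34 mm wide and 27 mm tall, connect adjacent legs with their undersides at z = 211 mm, each running between the inner faces of the legs it joins and aligned with the legs' outer faces on the other axis.

B is a rectangular beam 1162 mm long (x), 160 mm deep (y), 66 mm thick (z).

The beam spans the tops of two stools placed 460 mm apart, resting at z = 402 mm.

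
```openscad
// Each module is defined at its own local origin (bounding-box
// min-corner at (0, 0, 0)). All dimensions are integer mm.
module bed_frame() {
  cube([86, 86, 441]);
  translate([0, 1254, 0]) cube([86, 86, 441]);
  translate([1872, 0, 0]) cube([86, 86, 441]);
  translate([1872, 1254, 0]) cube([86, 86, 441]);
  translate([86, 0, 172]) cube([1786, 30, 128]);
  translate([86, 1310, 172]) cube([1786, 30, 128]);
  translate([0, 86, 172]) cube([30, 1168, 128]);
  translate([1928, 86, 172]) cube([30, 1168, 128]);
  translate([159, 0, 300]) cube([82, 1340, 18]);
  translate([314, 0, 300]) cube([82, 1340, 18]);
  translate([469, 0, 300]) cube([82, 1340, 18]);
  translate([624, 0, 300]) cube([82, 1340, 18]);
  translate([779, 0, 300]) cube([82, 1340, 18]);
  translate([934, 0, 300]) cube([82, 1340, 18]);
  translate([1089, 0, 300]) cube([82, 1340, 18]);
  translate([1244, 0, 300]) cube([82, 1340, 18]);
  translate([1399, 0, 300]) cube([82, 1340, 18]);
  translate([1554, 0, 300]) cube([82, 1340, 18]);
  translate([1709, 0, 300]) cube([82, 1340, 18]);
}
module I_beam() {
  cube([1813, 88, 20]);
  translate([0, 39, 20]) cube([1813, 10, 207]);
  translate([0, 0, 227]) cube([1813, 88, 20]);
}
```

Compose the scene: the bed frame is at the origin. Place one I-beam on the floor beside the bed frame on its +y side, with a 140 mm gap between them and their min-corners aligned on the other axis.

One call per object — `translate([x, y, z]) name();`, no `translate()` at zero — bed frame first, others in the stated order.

bed_frame();
translate([0, 1480, 0]) I_beam();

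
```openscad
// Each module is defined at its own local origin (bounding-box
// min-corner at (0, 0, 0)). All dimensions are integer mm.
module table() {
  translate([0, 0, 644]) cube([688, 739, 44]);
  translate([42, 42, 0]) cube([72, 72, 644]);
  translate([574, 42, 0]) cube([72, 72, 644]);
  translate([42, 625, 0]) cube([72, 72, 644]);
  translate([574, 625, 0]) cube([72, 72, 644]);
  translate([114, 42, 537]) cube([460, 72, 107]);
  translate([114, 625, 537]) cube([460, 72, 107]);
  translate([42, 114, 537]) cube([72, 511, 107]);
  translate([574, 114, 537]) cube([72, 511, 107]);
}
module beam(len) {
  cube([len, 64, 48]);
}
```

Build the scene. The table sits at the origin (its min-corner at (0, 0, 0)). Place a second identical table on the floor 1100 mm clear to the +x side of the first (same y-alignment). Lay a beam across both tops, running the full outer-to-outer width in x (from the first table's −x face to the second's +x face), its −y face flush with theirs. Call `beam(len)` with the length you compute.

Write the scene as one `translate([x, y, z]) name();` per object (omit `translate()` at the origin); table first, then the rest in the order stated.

table();
translate([1788, 0, 0]) table();
translate([0, 0, 688]) beam(2476);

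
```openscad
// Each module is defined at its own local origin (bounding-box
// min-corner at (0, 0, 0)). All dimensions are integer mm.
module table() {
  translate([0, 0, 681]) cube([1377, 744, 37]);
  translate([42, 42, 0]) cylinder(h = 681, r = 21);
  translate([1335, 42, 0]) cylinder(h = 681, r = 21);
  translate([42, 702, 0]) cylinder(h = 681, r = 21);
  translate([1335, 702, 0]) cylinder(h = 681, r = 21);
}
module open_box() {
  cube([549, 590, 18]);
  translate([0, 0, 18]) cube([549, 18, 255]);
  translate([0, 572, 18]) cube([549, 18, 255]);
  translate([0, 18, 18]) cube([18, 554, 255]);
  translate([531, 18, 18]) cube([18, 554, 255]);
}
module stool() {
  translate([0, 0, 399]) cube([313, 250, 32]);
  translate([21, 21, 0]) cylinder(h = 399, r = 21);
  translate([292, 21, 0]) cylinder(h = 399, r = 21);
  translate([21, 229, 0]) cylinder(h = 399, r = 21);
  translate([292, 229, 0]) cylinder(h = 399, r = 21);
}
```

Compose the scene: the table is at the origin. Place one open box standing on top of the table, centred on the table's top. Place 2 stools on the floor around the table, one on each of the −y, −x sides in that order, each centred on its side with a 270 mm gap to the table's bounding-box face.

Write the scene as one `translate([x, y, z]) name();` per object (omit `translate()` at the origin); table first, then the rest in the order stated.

table();
translate([414, 77, 718]) open_box();
translate([532, -520, 0]) stool();
translate([-583, 247, 0]) stool();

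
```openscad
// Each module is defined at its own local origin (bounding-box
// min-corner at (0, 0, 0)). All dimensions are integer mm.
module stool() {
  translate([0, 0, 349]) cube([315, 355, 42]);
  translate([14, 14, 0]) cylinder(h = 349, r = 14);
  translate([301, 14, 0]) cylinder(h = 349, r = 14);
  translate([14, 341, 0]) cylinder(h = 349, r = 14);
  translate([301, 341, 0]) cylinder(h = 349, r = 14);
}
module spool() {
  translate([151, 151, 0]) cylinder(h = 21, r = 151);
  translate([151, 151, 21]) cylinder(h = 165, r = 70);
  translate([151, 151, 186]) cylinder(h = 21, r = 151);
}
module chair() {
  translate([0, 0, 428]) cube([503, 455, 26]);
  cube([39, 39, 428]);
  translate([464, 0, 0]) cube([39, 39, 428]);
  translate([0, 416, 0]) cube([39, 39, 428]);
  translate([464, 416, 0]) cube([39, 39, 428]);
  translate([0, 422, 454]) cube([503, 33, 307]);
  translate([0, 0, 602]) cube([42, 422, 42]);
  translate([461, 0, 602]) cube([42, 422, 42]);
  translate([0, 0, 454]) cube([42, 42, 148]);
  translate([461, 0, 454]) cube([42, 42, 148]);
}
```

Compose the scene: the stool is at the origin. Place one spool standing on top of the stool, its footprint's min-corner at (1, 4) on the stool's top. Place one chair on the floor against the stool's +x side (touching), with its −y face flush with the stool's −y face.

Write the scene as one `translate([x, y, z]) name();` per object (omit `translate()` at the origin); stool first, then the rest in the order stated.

stool();
translate([1, 4, 391]) spool();
translate([315, 0, 0]) chair();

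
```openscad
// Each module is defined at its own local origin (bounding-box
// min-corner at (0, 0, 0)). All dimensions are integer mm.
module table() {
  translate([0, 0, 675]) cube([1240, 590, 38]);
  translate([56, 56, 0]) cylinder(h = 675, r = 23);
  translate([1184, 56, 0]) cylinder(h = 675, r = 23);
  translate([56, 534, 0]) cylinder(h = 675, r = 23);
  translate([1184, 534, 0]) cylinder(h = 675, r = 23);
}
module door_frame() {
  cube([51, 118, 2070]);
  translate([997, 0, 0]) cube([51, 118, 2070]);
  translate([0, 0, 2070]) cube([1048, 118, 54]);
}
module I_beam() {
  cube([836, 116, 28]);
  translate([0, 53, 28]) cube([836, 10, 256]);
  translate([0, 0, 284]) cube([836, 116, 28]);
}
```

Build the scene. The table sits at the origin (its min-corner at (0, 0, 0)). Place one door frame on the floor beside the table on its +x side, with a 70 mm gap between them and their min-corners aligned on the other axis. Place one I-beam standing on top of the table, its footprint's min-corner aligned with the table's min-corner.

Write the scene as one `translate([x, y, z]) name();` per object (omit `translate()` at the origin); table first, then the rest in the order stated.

table();
translate([1310, 0, 0]) door_frame();
translate([0, 0, 713]) I_beam();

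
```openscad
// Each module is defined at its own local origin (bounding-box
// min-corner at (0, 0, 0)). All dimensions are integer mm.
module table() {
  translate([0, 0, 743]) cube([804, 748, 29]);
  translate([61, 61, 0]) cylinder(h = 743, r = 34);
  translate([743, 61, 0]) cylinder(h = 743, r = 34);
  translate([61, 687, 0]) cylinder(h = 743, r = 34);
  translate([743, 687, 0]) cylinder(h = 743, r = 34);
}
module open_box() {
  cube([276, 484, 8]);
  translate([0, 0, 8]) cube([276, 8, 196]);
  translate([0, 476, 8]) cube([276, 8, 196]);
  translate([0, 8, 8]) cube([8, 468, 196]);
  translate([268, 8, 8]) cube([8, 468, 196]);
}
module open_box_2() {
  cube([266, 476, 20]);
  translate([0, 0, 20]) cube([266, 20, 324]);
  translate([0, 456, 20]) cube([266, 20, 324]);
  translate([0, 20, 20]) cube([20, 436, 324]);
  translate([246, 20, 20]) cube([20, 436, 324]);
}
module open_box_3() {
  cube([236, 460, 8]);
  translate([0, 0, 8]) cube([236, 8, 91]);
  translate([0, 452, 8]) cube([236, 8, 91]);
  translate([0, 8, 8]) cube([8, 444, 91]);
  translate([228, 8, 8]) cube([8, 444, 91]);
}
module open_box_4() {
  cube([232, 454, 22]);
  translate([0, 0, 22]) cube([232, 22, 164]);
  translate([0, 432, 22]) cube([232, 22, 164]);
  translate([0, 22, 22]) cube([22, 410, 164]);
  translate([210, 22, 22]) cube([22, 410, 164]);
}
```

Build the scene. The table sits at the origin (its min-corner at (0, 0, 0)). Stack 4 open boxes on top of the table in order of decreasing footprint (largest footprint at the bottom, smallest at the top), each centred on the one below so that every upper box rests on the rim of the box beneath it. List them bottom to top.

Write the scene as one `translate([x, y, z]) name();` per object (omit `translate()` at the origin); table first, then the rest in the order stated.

table();
translate([264, 132, 772]) open_box();
translate([269, 136, 976]) open_box_2();
translate([284, 144, 1320]) open_box_3();
translate([286, 147, 1419]) open_box_4();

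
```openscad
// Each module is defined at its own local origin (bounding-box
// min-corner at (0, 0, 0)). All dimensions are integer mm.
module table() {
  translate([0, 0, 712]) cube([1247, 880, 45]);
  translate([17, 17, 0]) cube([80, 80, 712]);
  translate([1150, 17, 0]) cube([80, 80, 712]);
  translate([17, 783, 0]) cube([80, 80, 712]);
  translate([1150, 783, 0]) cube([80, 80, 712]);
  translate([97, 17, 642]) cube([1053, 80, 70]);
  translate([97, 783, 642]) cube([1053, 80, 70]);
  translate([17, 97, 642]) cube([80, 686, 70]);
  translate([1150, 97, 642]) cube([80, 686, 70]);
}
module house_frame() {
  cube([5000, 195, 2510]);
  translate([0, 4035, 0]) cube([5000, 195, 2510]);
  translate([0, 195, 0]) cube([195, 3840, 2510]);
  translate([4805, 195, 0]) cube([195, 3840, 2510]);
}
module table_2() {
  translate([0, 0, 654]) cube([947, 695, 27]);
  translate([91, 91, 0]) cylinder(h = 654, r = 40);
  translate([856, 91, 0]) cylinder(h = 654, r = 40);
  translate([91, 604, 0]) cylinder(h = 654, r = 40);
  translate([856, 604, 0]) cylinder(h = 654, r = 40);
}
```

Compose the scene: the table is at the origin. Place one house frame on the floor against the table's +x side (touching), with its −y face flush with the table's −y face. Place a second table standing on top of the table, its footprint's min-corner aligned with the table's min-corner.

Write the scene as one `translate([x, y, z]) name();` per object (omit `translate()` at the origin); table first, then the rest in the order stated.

table();
translate([1247, 0, 0]) house_frame();
translate([0, 0, 757]) table_2();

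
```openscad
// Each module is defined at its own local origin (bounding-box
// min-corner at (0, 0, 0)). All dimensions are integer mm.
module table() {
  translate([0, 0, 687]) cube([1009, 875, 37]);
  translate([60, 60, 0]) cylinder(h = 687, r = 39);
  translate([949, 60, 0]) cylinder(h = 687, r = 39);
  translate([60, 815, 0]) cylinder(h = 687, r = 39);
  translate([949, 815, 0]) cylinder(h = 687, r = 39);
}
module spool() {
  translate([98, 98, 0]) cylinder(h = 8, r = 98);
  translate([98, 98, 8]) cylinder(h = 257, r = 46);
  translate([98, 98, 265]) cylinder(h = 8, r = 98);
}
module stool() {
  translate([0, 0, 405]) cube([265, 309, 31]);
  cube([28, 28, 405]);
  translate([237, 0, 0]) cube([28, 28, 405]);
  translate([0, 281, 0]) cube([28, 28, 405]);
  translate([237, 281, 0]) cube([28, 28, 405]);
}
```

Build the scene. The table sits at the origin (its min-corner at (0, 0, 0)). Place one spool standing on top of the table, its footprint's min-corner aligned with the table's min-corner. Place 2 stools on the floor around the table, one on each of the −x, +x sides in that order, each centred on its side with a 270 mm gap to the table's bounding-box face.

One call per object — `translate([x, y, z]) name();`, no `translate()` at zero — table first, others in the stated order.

table();
translate([0, 0, 724]) spool();
translate([-535, 283, 0]) stool();
translate([1279, 283, 0]) stool();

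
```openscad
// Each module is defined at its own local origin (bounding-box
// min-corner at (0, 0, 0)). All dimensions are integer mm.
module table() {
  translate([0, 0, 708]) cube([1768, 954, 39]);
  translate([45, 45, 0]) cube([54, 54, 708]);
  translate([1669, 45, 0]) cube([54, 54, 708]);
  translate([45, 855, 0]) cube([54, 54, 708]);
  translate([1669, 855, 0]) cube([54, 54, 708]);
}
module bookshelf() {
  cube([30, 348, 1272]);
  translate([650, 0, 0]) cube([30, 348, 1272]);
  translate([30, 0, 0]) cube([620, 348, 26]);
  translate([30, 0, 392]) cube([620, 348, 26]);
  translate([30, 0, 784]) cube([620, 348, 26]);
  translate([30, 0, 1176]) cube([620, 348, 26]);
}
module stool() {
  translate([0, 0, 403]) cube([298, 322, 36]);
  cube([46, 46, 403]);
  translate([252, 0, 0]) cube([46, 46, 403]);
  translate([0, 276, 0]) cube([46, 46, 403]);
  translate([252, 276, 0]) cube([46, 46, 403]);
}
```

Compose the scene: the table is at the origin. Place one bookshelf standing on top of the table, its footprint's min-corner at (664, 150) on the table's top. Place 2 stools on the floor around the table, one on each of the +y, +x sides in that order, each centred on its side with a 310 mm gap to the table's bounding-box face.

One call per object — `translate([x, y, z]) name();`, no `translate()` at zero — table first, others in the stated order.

table();
translate([664, 150, 747]) bookshelf();
translate([735, 1264, 0]) stool();
translate([2078, 316, 0]) stool();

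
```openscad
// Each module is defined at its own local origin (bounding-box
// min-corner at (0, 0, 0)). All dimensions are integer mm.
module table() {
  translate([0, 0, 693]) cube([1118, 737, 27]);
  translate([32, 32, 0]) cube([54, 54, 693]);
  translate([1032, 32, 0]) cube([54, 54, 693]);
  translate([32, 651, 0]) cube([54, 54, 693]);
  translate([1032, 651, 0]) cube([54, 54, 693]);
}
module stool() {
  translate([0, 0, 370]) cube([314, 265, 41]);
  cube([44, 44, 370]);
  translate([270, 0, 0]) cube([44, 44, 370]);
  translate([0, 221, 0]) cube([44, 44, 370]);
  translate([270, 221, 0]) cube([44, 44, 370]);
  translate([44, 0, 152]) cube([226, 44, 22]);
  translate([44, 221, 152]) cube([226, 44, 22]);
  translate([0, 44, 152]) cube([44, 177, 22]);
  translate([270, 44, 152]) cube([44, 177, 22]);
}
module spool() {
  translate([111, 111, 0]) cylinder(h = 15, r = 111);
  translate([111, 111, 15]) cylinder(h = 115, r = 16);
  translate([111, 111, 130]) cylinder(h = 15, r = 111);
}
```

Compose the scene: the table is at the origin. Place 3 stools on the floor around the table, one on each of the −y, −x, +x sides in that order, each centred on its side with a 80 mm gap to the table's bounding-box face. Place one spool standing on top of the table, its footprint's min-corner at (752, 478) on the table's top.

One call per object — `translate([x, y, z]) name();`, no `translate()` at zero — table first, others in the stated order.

table();
translate([402, -345, 0]) stool();
translate([-394, 236, 0]) stool();
translate([1198, 236, 0]) stool();
translate([752, 478, 720]) spool();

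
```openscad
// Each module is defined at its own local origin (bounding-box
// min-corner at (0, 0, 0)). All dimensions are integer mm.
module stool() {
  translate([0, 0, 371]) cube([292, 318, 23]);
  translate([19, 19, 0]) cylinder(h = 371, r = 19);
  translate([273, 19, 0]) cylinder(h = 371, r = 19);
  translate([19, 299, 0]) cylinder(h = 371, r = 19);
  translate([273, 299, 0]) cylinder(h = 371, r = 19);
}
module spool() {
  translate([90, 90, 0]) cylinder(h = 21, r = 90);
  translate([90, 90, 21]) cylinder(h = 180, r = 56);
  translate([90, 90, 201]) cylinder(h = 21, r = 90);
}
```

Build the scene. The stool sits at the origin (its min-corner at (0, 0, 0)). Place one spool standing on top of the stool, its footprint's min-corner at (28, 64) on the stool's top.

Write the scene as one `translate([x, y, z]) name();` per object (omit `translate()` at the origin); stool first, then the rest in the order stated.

stool();
translate([28, 64, 394]) spool();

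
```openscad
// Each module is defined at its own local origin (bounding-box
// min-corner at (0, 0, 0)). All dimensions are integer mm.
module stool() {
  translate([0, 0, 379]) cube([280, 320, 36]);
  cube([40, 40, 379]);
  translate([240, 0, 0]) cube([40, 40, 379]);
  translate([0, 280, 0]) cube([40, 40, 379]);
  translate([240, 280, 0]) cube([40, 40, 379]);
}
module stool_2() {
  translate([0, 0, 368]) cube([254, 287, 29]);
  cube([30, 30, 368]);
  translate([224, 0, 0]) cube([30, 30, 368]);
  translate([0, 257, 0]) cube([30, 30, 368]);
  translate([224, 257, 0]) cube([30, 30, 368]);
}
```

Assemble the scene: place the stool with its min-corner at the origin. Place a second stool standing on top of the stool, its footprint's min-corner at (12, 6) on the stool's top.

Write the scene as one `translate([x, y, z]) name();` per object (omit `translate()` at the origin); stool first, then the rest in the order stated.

stool();
translate([12, 6, 415]) stool_2();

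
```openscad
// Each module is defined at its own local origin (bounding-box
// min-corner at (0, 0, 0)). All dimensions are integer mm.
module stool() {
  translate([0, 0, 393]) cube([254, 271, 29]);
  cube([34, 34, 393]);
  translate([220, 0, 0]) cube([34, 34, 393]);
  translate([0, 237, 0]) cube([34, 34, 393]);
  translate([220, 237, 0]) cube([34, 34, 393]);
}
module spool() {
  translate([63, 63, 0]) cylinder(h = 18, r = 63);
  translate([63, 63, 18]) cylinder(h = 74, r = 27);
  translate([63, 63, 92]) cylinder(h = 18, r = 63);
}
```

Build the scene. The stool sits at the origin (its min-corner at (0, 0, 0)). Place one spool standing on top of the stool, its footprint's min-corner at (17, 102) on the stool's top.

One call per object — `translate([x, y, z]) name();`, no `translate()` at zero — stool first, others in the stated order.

stool();
translate([17, 102, 422]) spool();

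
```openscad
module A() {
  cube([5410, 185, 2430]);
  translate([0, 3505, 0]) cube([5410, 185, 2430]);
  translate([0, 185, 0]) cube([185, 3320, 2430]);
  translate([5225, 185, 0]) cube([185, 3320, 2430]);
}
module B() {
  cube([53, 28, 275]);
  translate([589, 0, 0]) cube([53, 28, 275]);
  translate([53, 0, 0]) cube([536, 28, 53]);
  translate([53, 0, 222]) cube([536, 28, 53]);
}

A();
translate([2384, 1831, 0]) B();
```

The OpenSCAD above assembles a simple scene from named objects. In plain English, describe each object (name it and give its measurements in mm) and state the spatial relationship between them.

A is the wall frame of a small rectangular building: four walls, each 2430 mm tall and 185 mm thick, enclosing a footprint 5410 mm (x) by 3690 mm (y) outside-to-outside, with no floor or roof. The front and back walls (the −y and +y sides) span the full width; the two side walls fit between them.

B is a rectangular picture frame lying in the x–z plane (depth along y). The opening is 536 mm wide (x) by 169 mm tall (z), surrounded by a border 53 mm wide on all four sides. The frame is 28 mm deep and is made of two full-height vertical stiles with two horizontal rails fitted between them.

The picture frame sits inside the house frame, centred.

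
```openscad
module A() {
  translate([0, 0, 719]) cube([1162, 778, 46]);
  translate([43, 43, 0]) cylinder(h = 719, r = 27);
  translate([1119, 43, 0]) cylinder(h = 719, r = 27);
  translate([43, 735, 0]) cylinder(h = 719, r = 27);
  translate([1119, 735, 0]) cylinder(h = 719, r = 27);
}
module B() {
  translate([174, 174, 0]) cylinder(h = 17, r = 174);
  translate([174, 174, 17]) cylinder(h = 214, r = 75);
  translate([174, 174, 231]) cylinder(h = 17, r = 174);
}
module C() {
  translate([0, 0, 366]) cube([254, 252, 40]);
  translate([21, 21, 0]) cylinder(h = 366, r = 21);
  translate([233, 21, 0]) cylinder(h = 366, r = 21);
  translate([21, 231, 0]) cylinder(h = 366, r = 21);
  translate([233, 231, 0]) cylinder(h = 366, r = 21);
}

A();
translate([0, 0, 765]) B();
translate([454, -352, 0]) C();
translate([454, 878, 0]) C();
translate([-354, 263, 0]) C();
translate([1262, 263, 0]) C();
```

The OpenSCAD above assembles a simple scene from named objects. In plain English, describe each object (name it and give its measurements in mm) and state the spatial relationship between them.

A is a table with a 1162×778 mm rectangular top, 46 mm thick, top surface at z = 765 mm, supported by four round legs of 54 mm diameter, each leg's bounding box inset 16 mm from the nearest pair of top edges, running from the floor.

B is a spool: two coaxial disc flanges of radius 174 mm and thickness 17 mm, joined by a core cylinder of radius 75 mm and height 214 mm. The lower flange rests on z = 0 and the three cylinders share a vertical axis.

C is a simple wooden stool: a rectangular seat 254 mm (x) by 252 mm (y), 40 mm thick, top face at z = 406 mm, on four round legs, each 42 mm in diameter. The legs rest on z = 0, each leg's axis is inset half a diameter from the nearest pair of seat edges (so the leg's bounding box is flush with the corner).

The spool is on top of the table. Four stools sit around the table at the −y, +y, −x, +x sides.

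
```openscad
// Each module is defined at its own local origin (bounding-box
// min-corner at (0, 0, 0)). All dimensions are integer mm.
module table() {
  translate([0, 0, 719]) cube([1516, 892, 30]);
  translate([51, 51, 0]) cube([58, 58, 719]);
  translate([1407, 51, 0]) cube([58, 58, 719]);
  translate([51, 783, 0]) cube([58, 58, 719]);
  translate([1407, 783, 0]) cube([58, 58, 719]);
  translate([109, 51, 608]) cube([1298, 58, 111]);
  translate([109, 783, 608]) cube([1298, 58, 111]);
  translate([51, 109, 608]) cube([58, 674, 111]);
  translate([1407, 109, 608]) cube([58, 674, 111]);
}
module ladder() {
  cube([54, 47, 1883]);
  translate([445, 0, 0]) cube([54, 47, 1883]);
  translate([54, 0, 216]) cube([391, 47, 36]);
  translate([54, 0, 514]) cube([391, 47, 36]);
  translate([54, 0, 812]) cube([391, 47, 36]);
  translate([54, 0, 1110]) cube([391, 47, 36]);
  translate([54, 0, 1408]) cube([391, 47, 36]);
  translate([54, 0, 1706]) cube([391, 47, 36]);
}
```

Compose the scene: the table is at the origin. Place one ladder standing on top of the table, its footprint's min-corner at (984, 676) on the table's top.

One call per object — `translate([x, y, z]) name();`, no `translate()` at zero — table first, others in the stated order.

table();
translate([984, 676, 749]) ladder();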